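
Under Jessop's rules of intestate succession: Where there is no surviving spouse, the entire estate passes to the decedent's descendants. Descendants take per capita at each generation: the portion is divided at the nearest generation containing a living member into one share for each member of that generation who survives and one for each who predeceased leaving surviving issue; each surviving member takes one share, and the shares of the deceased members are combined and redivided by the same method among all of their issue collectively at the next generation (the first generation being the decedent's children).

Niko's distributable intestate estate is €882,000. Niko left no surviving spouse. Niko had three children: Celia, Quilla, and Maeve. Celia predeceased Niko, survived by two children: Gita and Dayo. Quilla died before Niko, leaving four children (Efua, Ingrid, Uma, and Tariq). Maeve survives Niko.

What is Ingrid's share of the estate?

Ingrid receives €98,000.

The entire €882,000 passes to the descendants.
That amount (€882,000) is divided at the children's generation into 3 shares of €294,000. Maeve takes €294,000. The 2 shares of the deceased (Celia and Quilla) are combined into a pool of €588,000.
That pool (€588,000) is divided at the grandchildren's generation equally among Gita, Dayo, Efua, Ingrid, Uma, and Tariq: €98,000 each.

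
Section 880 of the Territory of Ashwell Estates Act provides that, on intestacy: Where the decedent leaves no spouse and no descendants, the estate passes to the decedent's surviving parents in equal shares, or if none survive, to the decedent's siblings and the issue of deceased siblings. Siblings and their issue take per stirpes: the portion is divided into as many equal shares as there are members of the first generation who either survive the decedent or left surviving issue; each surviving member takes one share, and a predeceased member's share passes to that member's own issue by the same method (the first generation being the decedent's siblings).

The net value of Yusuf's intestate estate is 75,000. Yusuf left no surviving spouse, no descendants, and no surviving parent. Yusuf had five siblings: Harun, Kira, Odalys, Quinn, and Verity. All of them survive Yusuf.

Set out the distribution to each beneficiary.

Harun: 15,000; Kira: 15,000; Odalys: 15,000; Quinn: 15,000; Verity: 15,000

The entire 75,000 passes to the siblings and their issue.
That amount (75,000) is divided into 5 shares of 15,000: Harun, Kira, Odalys, Quinn, and Verity each take 15,000.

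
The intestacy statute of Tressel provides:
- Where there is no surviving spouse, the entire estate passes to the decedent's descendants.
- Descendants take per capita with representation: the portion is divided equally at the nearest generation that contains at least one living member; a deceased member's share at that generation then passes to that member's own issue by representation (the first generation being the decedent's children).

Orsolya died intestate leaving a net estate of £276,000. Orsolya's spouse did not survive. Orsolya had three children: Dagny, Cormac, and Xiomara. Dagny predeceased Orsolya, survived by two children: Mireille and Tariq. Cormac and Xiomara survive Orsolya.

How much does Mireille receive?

The entire £276,000 passes to the descendants.
That amount (£276,000) is divided into 3 shares of £92,000: Cormac and Xiomara each take £92,000; Dagny's £92,000 share passes to Dagny's issue.
Dagny's share (£92,000) is divided into 2 shares of £46,000: Mireille and Tariq each take £46,000.

Mireille receives £46,000.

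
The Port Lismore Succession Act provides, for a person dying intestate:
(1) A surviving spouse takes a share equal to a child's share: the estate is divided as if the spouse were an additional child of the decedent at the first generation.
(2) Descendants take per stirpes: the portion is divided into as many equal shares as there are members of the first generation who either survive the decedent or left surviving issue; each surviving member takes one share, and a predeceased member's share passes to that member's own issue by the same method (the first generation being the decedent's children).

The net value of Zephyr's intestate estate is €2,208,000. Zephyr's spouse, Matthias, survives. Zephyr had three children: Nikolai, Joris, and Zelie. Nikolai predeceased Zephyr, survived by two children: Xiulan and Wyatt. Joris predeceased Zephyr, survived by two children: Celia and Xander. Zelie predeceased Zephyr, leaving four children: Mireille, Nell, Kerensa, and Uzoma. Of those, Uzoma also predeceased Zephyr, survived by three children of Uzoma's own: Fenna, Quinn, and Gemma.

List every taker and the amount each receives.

Matthias: €552,000; Xiulan: €276,000; Wyatt: €276,000; Celia: €276,000; Xander: €276,000; Mireille: €138,000; Nell: €138,000; Kerensa: €138,000; Fenna: €46,000; Quinn: €46,000; Gemma: €46,000

The spouse counts as an additional share at the children's level, so there are 4 primary shares of €552,000. Matthias takes one such share (€552,000).
The children's combined portion (€1,656,000) is divided into 3 shares of €552,000: Nikolai's €552,000 share passes to Nikolai's issue; Joris's €552,000 share passes to Joris's issue; Zelie's €552,000 share passes to Zelie's issue.
Nikolai's share (€552,000) is divided into 2 shares of €276,000: Xiulan and Wyatt each take €276,000.
Joris's share (€552,000) is divided into 2 shares of €276,000: Celia and Xander each take €276,000.
Zelie's share (€552,000) is divided into 4 shares of €138,000: Mireille, Nell, and Kerensa each take €138,000; Uzoma's €138,000 share passes to Uzoma's issue.
Uzoma's share (€138,000) is divided into 3 shares of €46,000: Fenna, Quinn, and Gemma each take €46,000.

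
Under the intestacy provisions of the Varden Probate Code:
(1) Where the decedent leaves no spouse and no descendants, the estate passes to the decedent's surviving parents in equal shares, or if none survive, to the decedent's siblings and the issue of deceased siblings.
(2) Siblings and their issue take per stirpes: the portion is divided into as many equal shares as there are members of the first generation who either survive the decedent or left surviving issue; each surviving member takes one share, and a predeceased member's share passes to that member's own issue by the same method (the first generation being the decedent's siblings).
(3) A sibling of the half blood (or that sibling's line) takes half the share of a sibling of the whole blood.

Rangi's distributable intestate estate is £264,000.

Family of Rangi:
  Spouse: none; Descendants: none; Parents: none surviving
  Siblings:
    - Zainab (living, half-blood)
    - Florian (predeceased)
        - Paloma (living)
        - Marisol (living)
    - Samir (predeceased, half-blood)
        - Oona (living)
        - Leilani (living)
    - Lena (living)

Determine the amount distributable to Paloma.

Paloma receives £44,000.

The entire £264,000 passes to the siblings and their issue.
Counting each half-blood sibling's line as half a unit, there are 3 units in £264,000, so one unit is £88,000. Whole-blood lines (Florian and Lena) take £88,000 each; half-blood lines (Zainab and Samir) take £44,000 each.
Florian's share (£88,000) is divided into 2 shares of £44,000: Paloma and Marisol each take £44,000.
Samir's share (£44,000) is divided into 2 shares of £22,000: Oona and Leilani each take £22,000.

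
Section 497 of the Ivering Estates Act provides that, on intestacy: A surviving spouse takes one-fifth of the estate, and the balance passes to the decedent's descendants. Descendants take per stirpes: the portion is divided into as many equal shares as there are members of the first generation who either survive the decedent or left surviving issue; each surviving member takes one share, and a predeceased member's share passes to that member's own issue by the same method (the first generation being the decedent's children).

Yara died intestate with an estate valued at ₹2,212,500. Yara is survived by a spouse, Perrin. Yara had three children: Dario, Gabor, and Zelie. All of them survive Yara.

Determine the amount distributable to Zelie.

Perrin takes one-fifth of ₹2,212,500 = ₹442,500. The remaining ₹1,770,000 passes to the descendants.
The descendants' portion (₹1,770,000) is divided into 3 shares of ₹590,000: Dario, Gabor, and Zelie each take ₹590,000.

Zelie receives ₹590,000.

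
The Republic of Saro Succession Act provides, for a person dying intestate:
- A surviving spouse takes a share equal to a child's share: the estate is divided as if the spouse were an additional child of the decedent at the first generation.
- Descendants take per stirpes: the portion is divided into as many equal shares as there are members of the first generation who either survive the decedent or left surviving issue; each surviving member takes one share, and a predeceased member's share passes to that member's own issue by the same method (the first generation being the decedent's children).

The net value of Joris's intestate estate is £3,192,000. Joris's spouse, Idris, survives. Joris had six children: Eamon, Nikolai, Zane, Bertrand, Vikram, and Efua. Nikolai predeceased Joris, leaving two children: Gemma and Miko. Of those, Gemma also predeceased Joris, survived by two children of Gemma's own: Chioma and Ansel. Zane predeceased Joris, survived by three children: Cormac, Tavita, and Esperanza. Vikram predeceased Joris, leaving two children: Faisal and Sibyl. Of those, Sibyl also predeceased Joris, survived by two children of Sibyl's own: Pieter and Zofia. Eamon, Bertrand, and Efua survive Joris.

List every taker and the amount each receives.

The spouse counts as an additional share at the children's level, so there are 7 primary shares of £456,000. Idris takes one such share (£456,000).
The children's combined portion (£2,736,000) is divided into 6 shares of £456,000: Eamon, Bertrand, and Efua each take £456,000; Nikolai's £456,000 share passes to Nikolai's issue; Zane's £456,000 share passes to Zane's issue; Vikram's £456,000 share passes to Vikram's issue.
Nikolai's share (£456,000) is divided into 2 shares of £228,000: Miko takes £228,000; Gemma's £228,000 share passes to Gemma's issue.
Gemma's share (£228,000) is divided into 2 shares of £114,000: Chioma and Ansel each take £114,000.
Zane's share (£456,000) is divided into 3 shares of £152,000: Cormac, Tavita, and Esperanza each take £152,000.
Vikram's share (£456,000) is divided into 2 shares of £228,000: Faisal takes £228,000; Sibyl's £228,000 share passes to Sibyl's issue.
Sibyl's share (£228,000) is divided into 2 shares of £114,000: Pieter and Zofia each take £114,000.

Idris: £456,000; Eamon: £456,000; Chioma: £114,000; Ansel: £114,000; Miko: £228,000; Cormac: £152,000; Tavita: £152,000; Esperanza: £152,000; Bertrand: £456,000; Faisal: £228,000; Pieter: £114,000; Zofia: £114,000; Efua: £456,000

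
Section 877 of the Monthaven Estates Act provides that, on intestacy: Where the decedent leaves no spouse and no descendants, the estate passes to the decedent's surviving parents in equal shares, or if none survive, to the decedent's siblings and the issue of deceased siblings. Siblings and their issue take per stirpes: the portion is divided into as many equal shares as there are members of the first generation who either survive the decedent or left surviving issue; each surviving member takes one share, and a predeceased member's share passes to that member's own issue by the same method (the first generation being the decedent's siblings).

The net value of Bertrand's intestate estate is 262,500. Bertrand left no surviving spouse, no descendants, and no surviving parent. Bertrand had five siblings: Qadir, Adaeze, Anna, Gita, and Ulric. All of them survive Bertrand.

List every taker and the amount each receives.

The entire 262,500 passes to the siblings and their issue.
That amount (262,500) is divided into 5 shares of 52,500: Qadir, Adaeze, Anna, Gita, and Ulric each take 52,500.

Qadir: 52,500; Adaeze: 52,500; Anna: 52,500; Gita: 52,500; Ulric: 52,500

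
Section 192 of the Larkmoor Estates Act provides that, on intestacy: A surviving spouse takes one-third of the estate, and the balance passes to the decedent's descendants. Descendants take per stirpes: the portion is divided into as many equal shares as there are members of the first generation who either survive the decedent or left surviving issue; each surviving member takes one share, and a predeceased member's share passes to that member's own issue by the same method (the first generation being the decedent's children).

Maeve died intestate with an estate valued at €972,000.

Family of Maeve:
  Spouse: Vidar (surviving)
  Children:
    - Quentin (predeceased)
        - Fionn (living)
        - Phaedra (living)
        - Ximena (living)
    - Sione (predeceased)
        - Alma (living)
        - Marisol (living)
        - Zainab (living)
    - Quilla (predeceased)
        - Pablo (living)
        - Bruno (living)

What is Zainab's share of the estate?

Vidar takes one-third of €972,000 = €324,000. The remaining €648,000 passes to the descendants.
The descendants' portion (€648,000) is divided into 3 shares of €216,000: Quentin's €216,000 share passes to Quentin's issue; Sione's €216,000 share passes to Sione's issue; Quilla's €216,000 share passes to Quilla's issue.
Quentin's share (€216,000) is divided into 3 shares of €72,000: Fionn, Phaedra, and Ximena each take €72,000.
Sione's share (€216,000) is divided into 3 shares of €72,000: Alma, Marisol, and Zainab each take €72,000.
Quilla's share (€216,000) is divided into 2 shares of €108,000: Pablo and Bruno each take €108,000.

Zainab receives €72,000.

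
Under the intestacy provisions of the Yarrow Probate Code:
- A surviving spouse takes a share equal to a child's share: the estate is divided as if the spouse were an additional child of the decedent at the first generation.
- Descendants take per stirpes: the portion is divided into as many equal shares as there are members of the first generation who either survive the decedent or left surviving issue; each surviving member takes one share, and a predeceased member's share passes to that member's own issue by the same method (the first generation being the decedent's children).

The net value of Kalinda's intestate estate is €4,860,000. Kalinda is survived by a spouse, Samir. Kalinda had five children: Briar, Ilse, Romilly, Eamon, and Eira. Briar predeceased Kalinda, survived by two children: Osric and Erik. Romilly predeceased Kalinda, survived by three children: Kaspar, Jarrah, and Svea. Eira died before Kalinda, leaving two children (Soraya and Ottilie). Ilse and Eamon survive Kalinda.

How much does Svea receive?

The spouse counts as an additional share at the children's level, so there are 6 primary shares of €810,000. Samir takes one such share (€810,000).
The children's combined portion (€4,050,000) is divided into 5 shares of €810,000: Ilse and Eamon each take €810,000; Briar's €810,000 share passes to Briar's issue; Romilly's €810,000 share passes to Romilly's issue; Eira's €810,000 share passes to Eira's issue.
Briar's share (€810,000) is divided into 2 shares of €405,000: Osric and Erik each take €405,000.
Romilly's share (€810,000) is divided into 3 shares of €270,000: Kaspar, Jarrah, and Svea each take €270,000.
Eira's share (€810,000) is divided into 2 shares of €405,000: Soraya and Ottilie each take €405,000.

Svea receives €270,000.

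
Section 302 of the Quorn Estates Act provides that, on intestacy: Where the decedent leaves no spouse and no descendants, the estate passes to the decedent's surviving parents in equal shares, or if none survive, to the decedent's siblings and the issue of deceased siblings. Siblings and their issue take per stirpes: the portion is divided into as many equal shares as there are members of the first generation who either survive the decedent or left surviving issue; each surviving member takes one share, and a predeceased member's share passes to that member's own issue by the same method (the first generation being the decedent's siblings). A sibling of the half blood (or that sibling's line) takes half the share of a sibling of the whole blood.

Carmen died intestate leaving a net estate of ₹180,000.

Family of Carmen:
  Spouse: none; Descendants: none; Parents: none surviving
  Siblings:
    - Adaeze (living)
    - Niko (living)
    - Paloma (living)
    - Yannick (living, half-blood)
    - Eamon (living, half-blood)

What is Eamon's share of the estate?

Eamon receives ₹22,500.

The entire ₹180,000 passes to the siblings and their issue.
Counting each half-blood sibling's line as half a unit, there are 4 units in ₹180,000, so one unit is ₹45,000. Whole-blood lines (Adaeze, Niko, and Paloma) take ₹45,000 each; half-blood lines (Yannick and Eamon) take ₹22,500 each.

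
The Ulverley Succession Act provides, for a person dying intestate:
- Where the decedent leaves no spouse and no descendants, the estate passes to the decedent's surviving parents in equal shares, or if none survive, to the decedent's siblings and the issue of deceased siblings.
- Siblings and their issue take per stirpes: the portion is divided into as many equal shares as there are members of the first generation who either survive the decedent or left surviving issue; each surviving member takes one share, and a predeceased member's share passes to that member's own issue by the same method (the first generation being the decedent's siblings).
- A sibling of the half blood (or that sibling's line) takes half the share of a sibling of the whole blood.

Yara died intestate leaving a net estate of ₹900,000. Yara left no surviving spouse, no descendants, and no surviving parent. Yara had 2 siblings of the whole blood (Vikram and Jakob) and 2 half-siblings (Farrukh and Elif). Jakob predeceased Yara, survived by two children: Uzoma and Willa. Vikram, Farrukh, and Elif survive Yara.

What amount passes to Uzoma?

The entire ₹900,000 passes to the siblings and their issue.
Counting each half-blood sibling's line as half a unit, there are 3 units in ₹900,000, so one unit is ₹300,000. Whole-blood lines (Vikram and Jakob) take ₹300,000 each; half-blood lines (Farrukh and Elif) take ₹150,000 each.
Jakob's share (₹300,000) is divided into 2 shares of ₹150,000: Uzoma and Willa each take ₹150,000.

Uzoma receives ₹150,000.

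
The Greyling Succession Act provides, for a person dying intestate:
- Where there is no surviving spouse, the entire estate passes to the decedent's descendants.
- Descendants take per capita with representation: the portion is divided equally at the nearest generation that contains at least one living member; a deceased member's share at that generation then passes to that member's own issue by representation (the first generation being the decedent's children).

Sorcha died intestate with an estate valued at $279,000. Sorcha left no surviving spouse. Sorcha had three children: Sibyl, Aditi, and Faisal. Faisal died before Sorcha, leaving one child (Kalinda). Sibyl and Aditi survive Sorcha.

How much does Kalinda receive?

Kalinda receives $93,000.

The entire $279,000 passes to the descendants.
That amount ($279,000) is divided into 3 shares of $93,000: Sibyl and Aditi each take $93,000; Faisal's $93,000 share passes to Faisal's issue.
Faisal's share ($93,000) passes entirely to Kalinda.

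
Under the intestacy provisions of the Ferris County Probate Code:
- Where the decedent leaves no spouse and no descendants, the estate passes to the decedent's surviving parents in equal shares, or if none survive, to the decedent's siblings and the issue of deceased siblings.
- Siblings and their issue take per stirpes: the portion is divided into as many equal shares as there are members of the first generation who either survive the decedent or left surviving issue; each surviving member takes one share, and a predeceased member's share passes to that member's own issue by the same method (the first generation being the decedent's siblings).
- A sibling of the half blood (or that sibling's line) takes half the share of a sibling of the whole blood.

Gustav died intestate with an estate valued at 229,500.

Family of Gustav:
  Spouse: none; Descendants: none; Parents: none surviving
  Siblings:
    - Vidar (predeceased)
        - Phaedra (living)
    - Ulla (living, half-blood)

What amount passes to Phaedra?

Phaedra receives 153,000.

The entire 229,500 passes to the siblings and their issue.
Counting each half-blood sibling's line as half a unit, there are 3/2 units in 229,500, so one unit is 153,000. Whole-blood lines (Vidar) take 153,000 each; half-blood lines (Ulla) take 76,500 each.
Vidar's share (153,000) passes entirely to Phaedra.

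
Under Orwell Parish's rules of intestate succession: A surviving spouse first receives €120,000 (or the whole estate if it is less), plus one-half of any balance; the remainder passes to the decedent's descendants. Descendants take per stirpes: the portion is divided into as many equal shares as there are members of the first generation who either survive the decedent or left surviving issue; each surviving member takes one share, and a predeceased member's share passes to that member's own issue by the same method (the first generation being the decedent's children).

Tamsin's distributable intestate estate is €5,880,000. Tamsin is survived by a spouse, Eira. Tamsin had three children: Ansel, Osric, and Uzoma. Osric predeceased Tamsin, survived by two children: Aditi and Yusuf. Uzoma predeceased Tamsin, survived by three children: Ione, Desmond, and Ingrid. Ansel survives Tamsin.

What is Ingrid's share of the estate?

Eira first takes €120,000, leaving a balance of €5,760,000. Eira then takes one-half of the balance (€2,880,000), for a total of €3,000,000. The remaining €2,880,000 passes to the descendants.
The descendants' portion (€2,880,000) is divided into 3 shares of €960,000: Ansel takes €960,000; Osric's €960,000 share passes to Osric's issue; Uzoma's €960,000 share passes to Uzoma's issue.
Osric's share (€960,000) is divided into 2 shares of €480,000: Aditi and Yusuf each take €480,000.
Uzoma's share (€960,000) is divided into 3 shares of €320,000: Ione, Desmond, and Ingrid each take €320,000.

Ingrid receives €320,000.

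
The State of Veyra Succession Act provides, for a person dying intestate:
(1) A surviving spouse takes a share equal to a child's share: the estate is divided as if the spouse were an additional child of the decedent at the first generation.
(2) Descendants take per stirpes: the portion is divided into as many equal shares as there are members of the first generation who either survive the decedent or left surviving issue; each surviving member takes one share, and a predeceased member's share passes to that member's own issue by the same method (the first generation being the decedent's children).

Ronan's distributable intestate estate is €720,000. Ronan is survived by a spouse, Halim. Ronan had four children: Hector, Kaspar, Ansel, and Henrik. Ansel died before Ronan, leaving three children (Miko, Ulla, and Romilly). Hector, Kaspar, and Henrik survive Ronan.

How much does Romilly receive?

Romilly receives €48,000.

The spouse counts as an additional share at the children's level, so there are 5 primary shares of €144,000. Halim takes one such share (€144,000).
The children's combined portion (€576,000) is divided into 4 shares of €144,000: Hector, Kaspar, and Henrik each take €144,000; Ansel's €144,000 share passes to Ansel's issue.
Ansel's share (€144,000) is divided into 3 shares of €48,000: Miko, Ulla, and Romilly each take €48,000.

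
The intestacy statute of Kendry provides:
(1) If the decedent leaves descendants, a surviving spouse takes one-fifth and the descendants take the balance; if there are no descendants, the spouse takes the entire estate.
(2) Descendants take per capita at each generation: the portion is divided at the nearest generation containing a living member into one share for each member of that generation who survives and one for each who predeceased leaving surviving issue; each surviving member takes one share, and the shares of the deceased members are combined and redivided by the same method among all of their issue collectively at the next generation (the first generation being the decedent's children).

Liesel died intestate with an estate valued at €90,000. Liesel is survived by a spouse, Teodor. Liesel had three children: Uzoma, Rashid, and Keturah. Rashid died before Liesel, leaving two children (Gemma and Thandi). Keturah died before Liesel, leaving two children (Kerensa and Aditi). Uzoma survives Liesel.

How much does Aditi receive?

Aditi receives €12,000.

Teodor takes one-fifth of €90,000 = €18,000. The remaining €72,000 passes to the descendants.
The descendants' portion (€72,000) is divided at the children's generation into 3 shares of €24,000. Uzoma takes €24,000. The 2 shares of the deceased (Rashid and Keturah) are combined into a pool of €48,000.
That pool (€48,000) is divided at the grandchildren's generation equally among Gemma, Thandi, Kerensa, and Aditi: €12,000 each.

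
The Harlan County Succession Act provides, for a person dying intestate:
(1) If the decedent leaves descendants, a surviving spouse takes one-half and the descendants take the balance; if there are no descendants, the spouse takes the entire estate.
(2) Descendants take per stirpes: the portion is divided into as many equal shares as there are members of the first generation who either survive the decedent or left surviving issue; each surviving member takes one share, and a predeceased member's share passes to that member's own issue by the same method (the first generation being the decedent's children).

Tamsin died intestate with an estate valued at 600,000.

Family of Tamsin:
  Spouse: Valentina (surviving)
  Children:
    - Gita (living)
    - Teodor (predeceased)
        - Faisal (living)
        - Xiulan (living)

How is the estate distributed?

Valentina: 300,000; Gita: 150,000; Faisal: 75,000; Xiulan: 75,000

Valentina takes one-half of 600,000 = 300,000. The remaining 300,000 passes to the descendants.
The descendants' portion (300,000) is divided into 2 shares of 150,000: Gita takes 150,000; Teodor's 150,000 share passes to Teodor's issue.
Teodor's share (150,000) is divided into 2 shares of 75,000: Faisal and Xiulan each take 75,000.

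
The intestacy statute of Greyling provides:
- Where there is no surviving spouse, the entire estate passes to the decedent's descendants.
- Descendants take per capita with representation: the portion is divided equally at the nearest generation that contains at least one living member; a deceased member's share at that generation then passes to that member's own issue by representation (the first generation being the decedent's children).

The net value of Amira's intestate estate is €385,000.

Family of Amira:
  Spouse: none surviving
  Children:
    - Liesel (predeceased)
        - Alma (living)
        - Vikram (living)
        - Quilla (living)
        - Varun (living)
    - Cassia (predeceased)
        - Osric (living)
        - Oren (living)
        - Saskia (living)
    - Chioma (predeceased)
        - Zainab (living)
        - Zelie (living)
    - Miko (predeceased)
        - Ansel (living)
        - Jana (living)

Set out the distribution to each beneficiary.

The entire €385,000 passes to the descendants.
No child survives, so the initial division is made at the grandchildren's generation.
That amount (€385,000) is divided into 11 shares of €35,000: Alma, Vikram, Quilla, Varun, Osric, Oren, Saskia, Zainab, Zelie, Ansel, and Jana each take €35,000.

Alma: €35,000; Vikram: €35,000; Quilla: €35,000; Varun: €35,000; Osric: €35,000; Oren: €35,000; Saskia: €35,000; Zainab: €35,000; Zelie: €35,000; Ansel: €35,000; Jana: €35,000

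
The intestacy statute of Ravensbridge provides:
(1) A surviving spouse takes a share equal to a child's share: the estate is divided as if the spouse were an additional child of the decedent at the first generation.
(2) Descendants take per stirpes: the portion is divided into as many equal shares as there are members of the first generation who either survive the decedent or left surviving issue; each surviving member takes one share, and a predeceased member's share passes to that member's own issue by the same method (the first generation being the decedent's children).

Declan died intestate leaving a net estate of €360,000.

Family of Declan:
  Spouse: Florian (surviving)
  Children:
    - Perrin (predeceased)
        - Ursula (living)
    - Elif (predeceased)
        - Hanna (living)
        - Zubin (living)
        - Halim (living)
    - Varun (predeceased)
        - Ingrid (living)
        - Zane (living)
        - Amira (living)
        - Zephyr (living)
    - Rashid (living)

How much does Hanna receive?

Hanna receives €24,000.

The spouse counts as an additional share at the children's level, so there are 5 primary shares of €72,000. Florian takes one such share (€72,000).
The children's combined portion (€288,000) is divided into 4 shares of €72,000: Rashid takes €72,000; Perrin's €72,000 share passes to Perrin's issue; Elif's €72,000 share passes to Elif's issue; Varun's €72,000 share passes to Varun's issue.
Perrin's share (€72,000) passes entirely to Ursula.
Elif's share (€72,000) is divided into 3 shares of €24,000: Hanna, Zubin, and Halim each take €24,000.
Varun's share (€72,000) is divided into 4 shares of €18,000: Ingrid, Zane, Amira, and Zephyr each take €18,000.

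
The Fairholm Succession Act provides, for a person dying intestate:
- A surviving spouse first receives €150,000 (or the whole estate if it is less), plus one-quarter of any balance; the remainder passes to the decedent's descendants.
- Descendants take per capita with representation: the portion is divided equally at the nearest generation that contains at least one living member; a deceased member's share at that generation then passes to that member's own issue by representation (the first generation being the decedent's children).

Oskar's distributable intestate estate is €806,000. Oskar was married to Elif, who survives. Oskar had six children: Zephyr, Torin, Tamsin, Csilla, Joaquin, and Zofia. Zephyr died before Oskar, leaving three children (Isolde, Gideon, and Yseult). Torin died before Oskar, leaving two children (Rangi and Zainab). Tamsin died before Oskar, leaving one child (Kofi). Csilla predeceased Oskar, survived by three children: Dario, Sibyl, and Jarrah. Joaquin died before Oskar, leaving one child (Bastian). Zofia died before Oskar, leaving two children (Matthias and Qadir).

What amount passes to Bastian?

Bastian receives €41,000.

Elif first takes €150,000, leaving a balance of €656,000. Elif then takes one-quarter of the balance (€164,000), for a total of €314,000. The remaining €492,000 passes to the descendants.
No child survives, so the initial division is made at the grandchildren's generation.
The descendants' portion (€492,000) is divided into 12 shares of €41,000: Isolde, Gideon, Yseult, Rangi, Zainab, Kofi, Dario, Sibyl, Jarrah, Bastian, Matthias, and Qadir each take €41,000.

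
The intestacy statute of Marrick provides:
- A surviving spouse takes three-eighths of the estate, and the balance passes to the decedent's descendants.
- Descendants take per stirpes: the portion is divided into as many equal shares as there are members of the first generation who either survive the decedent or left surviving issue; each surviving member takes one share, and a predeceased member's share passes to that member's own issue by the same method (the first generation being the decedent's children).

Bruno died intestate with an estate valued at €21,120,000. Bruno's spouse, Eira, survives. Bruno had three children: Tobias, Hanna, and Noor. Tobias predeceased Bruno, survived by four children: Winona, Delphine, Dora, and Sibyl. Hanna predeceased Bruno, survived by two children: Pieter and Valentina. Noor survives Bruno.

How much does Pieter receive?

Pieter receives €2,200,000.

Eira takes three-eighths of €21,120,000 = €7,920,000. The remaining €13,200,000 passes to the descendants.
The descendants' portion (€13,200,000) is divided into 3 shares of €4,400,000: Noor takes €4,400,000; Tobias's €4,400,000 share passes to Tobias's issue; Hanna's €4,400,000 share passes to Hanna's issue.
Tobias's share (€4,400,000) is divided into 4 shares of €1,100,000: Winona, Delphine, Dora, and Sibyl each take €1,100,000.
Hanna's share (€4,400,000) is divided into 2 shares of €2,200,000: Pieter and Valentina each take €2,200,000.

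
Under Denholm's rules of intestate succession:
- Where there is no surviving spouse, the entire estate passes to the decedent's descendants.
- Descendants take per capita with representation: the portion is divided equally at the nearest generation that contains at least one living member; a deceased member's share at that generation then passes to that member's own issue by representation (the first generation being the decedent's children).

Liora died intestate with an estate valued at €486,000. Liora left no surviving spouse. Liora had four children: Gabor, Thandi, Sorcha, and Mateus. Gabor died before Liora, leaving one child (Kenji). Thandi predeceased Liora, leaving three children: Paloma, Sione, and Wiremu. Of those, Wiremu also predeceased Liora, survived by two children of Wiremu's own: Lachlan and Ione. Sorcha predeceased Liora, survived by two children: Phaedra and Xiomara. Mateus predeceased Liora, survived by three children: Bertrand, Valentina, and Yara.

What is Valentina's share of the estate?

Valentina receives €54,000.

The entire €486,000 passes to the descendants.
No child survives, so the initial division is made at the grandchildren's generation.
That amount (€486,000) is divided into 9 shares of €54,000: Kenji, Paloma, Sione, Phaedra, Xiomara, Bertrand, Valentina, and Yara each take €54,000; Wiremu's €54,000 share passes to Wiremu's issue.
Wiremu's share (€54,000) is divided into 2 shares of €27,000: Lachlan and Ione each take €27,000.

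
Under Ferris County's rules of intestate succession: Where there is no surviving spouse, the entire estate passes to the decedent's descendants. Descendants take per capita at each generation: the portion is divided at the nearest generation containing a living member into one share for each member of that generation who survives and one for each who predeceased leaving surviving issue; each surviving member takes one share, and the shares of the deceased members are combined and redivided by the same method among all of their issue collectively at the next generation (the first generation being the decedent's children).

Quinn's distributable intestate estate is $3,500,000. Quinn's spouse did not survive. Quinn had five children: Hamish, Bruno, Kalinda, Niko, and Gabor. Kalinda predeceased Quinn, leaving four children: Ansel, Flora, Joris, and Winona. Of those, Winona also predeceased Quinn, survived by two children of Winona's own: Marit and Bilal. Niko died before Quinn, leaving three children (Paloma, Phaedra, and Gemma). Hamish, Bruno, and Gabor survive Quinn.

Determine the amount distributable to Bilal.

Bilal receives $100,000.

The entire $3,500,000 passes to the descendants.
That amount ($3,500,000) is divided at the children's generation into 5 shares of $700,000. Hamish, Bruno, and Gabor each take $700,000. The 2 shares of the deceased (Kalinda and Niko) are combined into a pool of $1,400,000.
That pool ($1,400,000) is divided at the grandchildren's generation into 7 shares of $200,000. Ansel, Flora, Joris, Paloma, Phaedra, and Gemma each take $200,000. The remaining share for the deceased Winona ($200,000) is carried to the next generation.
That pool ($200,000) is divided at the great-grandchildren's generation equally among Marit and Bilal: $100,000 each.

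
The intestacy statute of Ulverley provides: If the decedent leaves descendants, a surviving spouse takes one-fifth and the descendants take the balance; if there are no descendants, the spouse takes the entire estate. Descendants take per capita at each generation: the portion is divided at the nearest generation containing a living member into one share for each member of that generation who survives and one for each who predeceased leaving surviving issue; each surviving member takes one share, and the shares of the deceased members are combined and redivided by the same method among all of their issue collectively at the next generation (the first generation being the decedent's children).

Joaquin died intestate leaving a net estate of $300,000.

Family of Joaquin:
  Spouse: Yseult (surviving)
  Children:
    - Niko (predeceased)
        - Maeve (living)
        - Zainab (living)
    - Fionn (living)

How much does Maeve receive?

Maeve receives $60,000.

Yseult takes one-fifth of $300,000 = $60,000. The remaining $240,000 passes to the descendants.
The descendants' portion ($240,000) is divided at the children's generation into 2 shares of $120,000. Fionn takes $120,000. The remaining share for the deceased Niko ($120,000) is carried to the next generation.
That pool ($120,000) is divided at the grandchildren's generation equally among Maeve and Zainab: $60,000 each.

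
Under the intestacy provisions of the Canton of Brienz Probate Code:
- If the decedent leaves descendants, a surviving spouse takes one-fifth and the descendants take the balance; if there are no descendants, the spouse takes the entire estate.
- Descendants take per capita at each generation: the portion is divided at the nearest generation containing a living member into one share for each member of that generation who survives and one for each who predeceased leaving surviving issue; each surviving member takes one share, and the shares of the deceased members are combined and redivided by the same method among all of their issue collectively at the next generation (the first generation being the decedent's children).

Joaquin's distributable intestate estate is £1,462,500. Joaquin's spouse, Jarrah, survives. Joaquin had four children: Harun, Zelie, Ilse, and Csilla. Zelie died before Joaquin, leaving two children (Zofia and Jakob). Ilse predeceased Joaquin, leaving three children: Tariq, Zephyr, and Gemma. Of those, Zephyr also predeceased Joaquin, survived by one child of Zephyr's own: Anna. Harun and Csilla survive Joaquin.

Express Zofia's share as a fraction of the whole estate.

Jarrah takes one-fifth of £1,462,500 = £292,500. The remaining £1,170,000 passes to the descendants.
The descendants' portion (£1,170,000) is divided at the children's generation into 4 shares of £292,500. Harun and Csilla each take £292,500. The 2 shares of the deceased (Zelie and Ilse) are combined into a pool of £585,000.
That pool (£585,000) is divided at the grandchildren's generation into 5 shares of £117,000. Zofia, Jakob, Tariq, and Gemma each take £117,000. The remaining share for the deceased Zephyr (£117,000) is carried to the next generation.
That pool (£117,000) passes entirely to Anna, the sole taker at the great-grandchildren's generation.

Zofia receives 2/25 of the estate.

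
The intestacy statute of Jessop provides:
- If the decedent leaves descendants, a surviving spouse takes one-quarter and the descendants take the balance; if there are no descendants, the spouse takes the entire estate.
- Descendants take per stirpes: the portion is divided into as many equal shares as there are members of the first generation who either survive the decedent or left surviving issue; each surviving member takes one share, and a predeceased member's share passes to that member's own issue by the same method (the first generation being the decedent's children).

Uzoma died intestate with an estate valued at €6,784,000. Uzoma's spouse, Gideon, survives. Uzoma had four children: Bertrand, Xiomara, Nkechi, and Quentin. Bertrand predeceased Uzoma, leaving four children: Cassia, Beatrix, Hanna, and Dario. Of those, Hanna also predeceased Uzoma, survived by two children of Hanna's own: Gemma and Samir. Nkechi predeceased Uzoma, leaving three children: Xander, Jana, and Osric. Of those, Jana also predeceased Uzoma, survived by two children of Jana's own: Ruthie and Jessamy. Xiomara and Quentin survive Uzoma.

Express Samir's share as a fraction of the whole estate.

Samir receives 3/128 of the estate.

Gideon takes one-quarter of €6,784,000 = €1,696,000. The remaining €5,088,000 passes to the descendants.
The descendants' portion (€5,088,000) is divided into 4 shares of €1,272,000: Xiomara and Quentin each take €1,272,000; Bertrand's €1,272,000 share passes to Bertrand's issue; Nkechi's €1,272,000 share passes to Nkechi's issue.
Bertrand's share (€1,272,000) is divided into 4 shares of €318,000: Cassia, Beatrix, and Dario each take €318,000; Hanna's €318,000 share passes to Hanna's issue.
Hanna's share (€318,000) is divided into 2 shares of €159,000: Gemma and Samir each take €159,000.
Nkechi's share (€1,272,000) is divided into 3 shares of €424,000: Xander and Osric each take €424,000; Jana's €424,000 share passes to Jana's issue.
Jana's share (€424,000) is divided into 2 shares of €212,000: Ruthie and Jessamy each take €212,000.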